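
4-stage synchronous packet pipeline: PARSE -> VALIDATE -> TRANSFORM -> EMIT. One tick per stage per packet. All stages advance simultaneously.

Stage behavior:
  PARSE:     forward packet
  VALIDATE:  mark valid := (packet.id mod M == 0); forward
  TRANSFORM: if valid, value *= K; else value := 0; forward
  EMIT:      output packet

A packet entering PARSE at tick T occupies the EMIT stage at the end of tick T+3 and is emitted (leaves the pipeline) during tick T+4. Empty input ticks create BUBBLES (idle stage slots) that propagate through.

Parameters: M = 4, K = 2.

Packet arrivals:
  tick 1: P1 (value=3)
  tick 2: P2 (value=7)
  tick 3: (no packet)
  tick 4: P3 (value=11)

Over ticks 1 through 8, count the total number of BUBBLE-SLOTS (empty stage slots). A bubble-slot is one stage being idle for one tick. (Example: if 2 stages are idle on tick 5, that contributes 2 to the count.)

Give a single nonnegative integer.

Tick 1: [PARSE:P1(v=3,ok=F), VALIDATE:-, TRANSFORM:-, EMIT:-] out:-; bubbles=3
Tick 2: [PARSE:P2(v=7,ok=F), VALIDATE:P1(v=3,ok=F), TRANSFORM:-, EMIT:-] out:-; bubbles=2
Tick 3: [PARSE:-, VALIDATE:P2(v=7,ok=F), TRANSFORM:P1(v=0,ok=F), EMIT:-] out:-; bubbles=2
Tick 4: [PARSE:P3(v=11,ok=F), VALIDATE:-, TRANSFORM:P2(v=0,ok=F), EMIT:P1(v=0,ok=F)] out:-; bubbles=1
Tick 5: [PARSE:-, VALIDATE:P3(v=11,ok=F), TRANSFORM:-, EMIT:P2(v=0,ok=F)] out:P1(v=0); bubbles=2
Tick 6: [PARSE:-, VALIDATE:-, TRANSFORM:P3(v=0,ok=F), EMIT:-] out:P2(v=0); bubbles=3
Tick 7: [PARSE:-, VALIDATE:-, TRANSFORM:-, EMIT:P3(v=0,ok=F)] out:-; bubbles=3
Tick 8: [PARSE:-, VALIDATE:-, TRANSFORM:-, EMIT:-] out:P3(v=0); bubbles=4
Total bubble-slots: 20

Answer: 20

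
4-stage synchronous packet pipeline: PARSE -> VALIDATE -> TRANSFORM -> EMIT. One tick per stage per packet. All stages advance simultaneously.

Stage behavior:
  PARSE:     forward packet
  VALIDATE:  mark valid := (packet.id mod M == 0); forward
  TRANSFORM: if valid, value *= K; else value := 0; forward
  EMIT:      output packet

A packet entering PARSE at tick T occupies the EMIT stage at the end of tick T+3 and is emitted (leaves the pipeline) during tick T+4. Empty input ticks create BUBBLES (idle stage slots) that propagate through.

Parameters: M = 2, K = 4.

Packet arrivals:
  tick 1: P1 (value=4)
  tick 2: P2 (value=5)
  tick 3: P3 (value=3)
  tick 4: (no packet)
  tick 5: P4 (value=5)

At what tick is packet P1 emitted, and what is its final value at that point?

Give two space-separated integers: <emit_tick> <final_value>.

Answer: 5 0

Derivation:
Tick 1: [PARSE:P1(v=4,ok=F), VALIDATE:-, TRANSFORM:-, EMIT:-] out:-; in:P1
Tick 2: [PARSE:P2(v=5,ok=F), VALIDATE:P1(v=4,ok=F), TRANSFORM:-, EMIT:-] out:-; in:P2
Tick 3: [PARSE:P3(v=3,ok=F), VALIDATE:P2(v=5,ok=T), TRANSFORM:P1(v=0,ok=F), EMIT:-] out:-; in:P3
Tick 4: [PARSE:-, VALIDATE:P3(v=3,ok=F), TRANSFORM:P2(v=20,ok=T), EMIT:P1(v=0,ok=F)] out:-; in:-
Tick 5: [PARSE:P4(v=5,ok=F), VALIDATE:-, TRANSFORM:P3(v=0,ok=F), EMIT:P2(v=20,ok=T)] out:P1(v=0); in:P4
Tick 6: [PARSE:-, VALIDATE:P4(v=5,ok=T), TRANSFORM:-, EMIT:P3(v=0,ok=F)] out:P2(v=20); in:-
Tick 7: [PARSE:-, VALIDATE:-, TRANSFORM:P4(v=20,ok=T), EMIT:-] out:P3(v=0); in:-
Tick 8: [PARSE:-, VALIDATE:-, TRANSFORM:-, EMIT:P4(v=20,ok=T)] out:-; in:-
Tick 9: [PARSE:-, VALIDATE:-, TRANSFORM:-, EMIT:-] out:P4(v=20); in:-
P1: arrives tick 1, valid=False (id=1, id%2=1), emit tick 5, final value 0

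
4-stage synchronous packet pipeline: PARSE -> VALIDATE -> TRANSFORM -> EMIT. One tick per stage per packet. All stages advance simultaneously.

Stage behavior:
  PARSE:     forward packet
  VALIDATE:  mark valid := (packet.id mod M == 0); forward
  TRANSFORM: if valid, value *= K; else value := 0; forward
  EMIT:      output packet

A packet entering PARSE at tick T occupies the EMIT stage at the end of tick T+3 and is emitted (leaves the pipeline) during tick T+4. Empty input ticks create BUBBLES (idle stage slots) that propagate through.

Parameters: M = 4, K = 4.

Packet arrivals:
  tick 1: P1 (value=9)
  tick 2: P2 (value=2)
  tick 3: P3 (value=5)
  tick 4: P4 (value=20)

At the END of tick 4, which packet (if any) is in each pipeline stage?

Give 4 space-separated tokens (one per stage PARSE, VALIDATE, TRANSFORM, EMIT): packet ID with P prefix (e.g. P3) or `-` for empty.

Tick 1: [PARSE:P1(v=9,ok=F), VALIDATE:-, TRANSFORM:-, EMIT:-] out:-; in:P1
Tick 2: [PARSE:P2(v=2,ok=F), VALIDATE:P1(v=9,ok=F), TRANSFORM:-, EMIT:-] out:-; in:P2
Tick 3: [PARSE:P3(v=5,ok=F), VALIDATE:P2(v=2,ok=F), TRANSFORM:P1(v=0,ok=F), EMIT:-] out:-; in:P3
Tick 4: [PARSE:P4(v=20,ok=F), VALIDATE:P3(v=5,ok=F), TRANSFORM:P2(v=0,ok=F), EMIT:P1(v=0,ok=F)] out:-; in:P4
At end of tick 4: ['P4', 'P3', 'P2', 'P1']

Answer: P4 P3 P2 P1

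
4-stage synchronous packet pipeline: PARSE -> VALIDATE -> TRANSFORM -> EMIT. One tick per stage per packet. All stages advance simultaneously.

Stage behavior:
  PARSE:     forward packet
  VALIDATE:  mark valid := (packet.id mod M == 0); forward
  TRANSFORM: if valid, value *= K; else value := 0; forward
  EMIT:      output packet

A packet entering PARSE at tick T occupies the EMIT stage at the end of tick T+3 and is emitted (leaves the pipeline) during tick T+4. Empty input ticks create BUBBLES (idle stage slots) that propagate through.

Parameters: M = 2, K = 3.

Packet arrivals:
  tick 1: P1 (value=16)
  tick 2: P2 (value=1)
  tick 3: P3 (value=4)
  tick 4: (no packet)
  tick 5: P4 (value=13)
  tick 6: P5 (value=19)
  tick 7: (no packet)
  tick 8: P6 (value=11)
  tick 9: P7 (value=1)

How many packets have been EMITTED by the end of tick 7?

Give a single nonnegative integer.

Tick 1: [PARSE:P1(v=16,ok=F), VALIDATE:-, TRANSFORM:-, EMIT:-] out:-; in:P1
Tick 2: [PARSE:P2(v=1,ok=F), VALIDATE:P1(v=16,ok=F), TRANSFORM:-, EMIT:-] out:-; in:P2
Tick 3: [PARSE:P3(v=4,ok=F), VALIDATE:P2(v=1,ok=T), TRANSFORM:P1(v=0,ok=F), EMIT:-] out:-; in:P3
Tick 4: [PARSE:-, VALIDATE:P3(v=4,ok=F), TRANSFORM:P2(v=3,ok=T), EMIT:P1(v=0,ok=F)] out:-; in:-
Tick 5: [PARSE:P4(v=13,ok=F), VALIDATE:-, TRANSFORM:P3(v=0,ok=F), EMIT:P2(v=3,ok=T)] out:P1(v=0); in:P4
Tick 6: [PARSE:P5(v=19,ok=F), VALIDATE:P4(v=13,ok=T), TRANSFORM:-, EMIT:P3(v=0,ok=F)] out:P2(v=3); in:P5
Tick 7: [PARSE:-, VALIDATE:P5(v=19,ok=F), TRANSFORM:P4(v=39,ok=T), EMIT:-] out:P3(v=0); in:-
Emitted by tick 7: ['P1', 'P2', 'P3']

Answer: 3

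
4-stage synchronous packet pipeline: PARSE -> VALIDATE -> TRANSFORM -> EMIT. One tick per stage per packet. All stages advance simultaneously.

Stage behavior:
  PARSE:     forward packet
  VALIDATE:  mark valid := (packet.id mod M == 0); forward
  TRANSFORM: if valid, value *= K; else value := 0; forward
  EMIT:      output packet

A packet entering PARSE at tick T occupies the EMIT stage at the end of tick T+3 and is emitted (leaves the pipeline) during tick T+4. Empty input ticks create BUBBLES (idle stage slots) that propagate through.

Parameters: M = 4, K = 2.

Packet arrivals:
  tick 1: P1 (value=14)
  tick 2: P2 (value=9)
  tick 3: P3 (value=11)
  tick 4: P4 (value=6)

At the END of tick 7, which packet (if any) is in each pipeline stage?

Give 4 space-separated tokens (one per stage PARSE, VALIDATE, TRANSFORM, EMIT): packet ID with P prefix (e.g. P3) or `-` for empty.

Answer: - - - P4

Derivation:
Tick 1: [PARSE:P1(v=14,ok=F), VALIDATE:-, TRANSFORM:-, EMIT:-] out:-; in:P1
Tick 2: [PARSE:P2(v=9,ok=F), VALIDATE:P1(v=14,ok=F), TRANSFORM:-, EMIT:-] out:-; in:P2
Tick 3: [PARSE:P3(v=11,ok=F), VALIDATE:P2(v=9,ok=F), TRANSFORM:P1(v=0,ok=F), EMIT:-] out:-; in:P3
Tick 4: [PARSE:P4(v=6,ok=F), VALIDATE:P3(v=11,ok=F), TRANSFORM:P2(v=0,ok=F), EMIT:P1(v=0,ok=F)] out:-; in:P4
Tick 5: [PARSE:-, VALIDATE:P4(v=6,ok=T), TRANSFORM:P3(v=0,ok=F), EMIT:P2(v=0,ok=F)] out:P1(v=0); in:-
Tick 6: [PARSE:-, VALIDATE:-, TRANSFORM:P4(v=12,ok=T), EMIT:P3(v=0,ok=F)] out:P2(v=0); in:-
Tick 7: [PARSE:-, VALIDATE:-, TRANSFORM:-, EMIT:P4(v=12,ok=T)] out:P3(v=0); in:-
At end of tick 7: ['-', '-', '-', 'P4']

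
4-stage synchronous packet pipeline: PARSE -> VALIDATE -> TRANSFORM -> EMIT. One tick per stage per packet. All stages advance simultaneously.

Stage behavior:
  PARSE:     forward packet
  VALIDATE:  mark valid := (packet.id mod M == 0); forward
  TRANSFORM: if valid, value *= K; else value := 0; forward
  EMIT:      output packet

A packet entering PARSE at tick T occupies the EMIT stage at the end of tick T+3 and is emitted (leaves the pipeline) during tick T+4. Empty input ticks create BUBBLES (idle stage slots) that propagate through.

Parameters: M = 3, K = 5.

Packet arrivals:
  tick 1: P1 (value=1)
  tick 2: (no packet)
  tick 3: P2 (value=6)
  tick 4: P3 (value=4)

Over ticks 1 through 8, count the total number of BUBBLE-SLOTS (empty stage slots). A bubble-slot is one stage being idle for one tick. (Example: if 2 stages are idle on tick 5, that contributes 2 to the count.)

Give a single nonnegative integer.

Answer: 20

Derivation:
Tick 1: [PARSE:P1(v=1,ok=F), VALIDATE:-, TRANSFORM:-, EMIT:-] out:-; bubbles=3
Tick 2: [PARSE:-, VALIDATE:P1(v=1,ok=F), TRANSFORM:-, EMIT:-] out:-; bubbles=3
Tick 3: [PARSE:P2(v=6,ok=F), VALIDATE:-, TRANSFORM:P1(v=0,ok=F), EMIT:-] out:-; bubbles=2
Tick 4: [PARSE:P3(v=4,ok=F), VALIDATE:P2(v=6,ok=F), TRANSFORM:-, EMIT:P1(v=0,ok=F)] out:-; bubbles=1
Tick 5: [PARSE:-, VALIDATE:P3(v=4,ok=T), TRANSFORM:P2(v=0,ok=F), EMIT:-] out:P1(v=0); bubbles=2
Tick 6: [PARSE:-, VALIDATE:-, TRANSFORM:P3(v=20,ok=T), EMIT:P2(v=0,ok=F)] out:-; bubbles=2
Tick 7: [PARSE:-, VALIDATE:-, TRANSFORM:-, EMIT:P3(v=20,ok=T)] out:P2(v=0); bubbles=3
Tick 8: [PARSE:-, VALIDATE:-, TRANSFORM:-, EMIT:-] out:P3(v=20); bubbles=4
Total bubble-slots: 20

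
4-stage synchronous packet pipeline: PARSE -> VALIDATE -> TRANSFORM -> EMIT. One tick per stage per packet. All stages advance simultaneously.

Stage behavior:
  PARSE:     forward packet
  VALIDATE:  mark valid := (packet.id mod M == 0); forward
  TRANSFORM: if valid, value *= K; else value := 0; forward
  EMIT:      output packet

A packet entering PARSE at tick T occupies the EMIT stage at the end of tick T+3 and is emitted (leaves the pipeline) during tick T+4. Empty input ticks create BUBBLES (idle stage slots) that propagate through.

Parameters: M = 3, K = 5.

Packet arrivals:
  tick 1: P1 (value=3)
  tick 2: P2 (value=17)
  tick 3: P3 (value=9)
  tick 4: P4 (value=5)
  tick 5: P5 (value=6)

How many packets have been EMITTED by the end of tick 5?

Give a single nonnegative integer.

Tick 1: [PARSE:P1(v=3,ok=F), VALIDATE:-, TRANSFORM:-, EMIT:-] out:-; in:P1
Tick 2: [PARSE:P2(v=17,ok=F), VALIDATE:P1(v=3,ok=F), TRANSFORM:-, EMIT:-] out:-; in:P2
Tick 3: [PARSE:P3(v=9,ok=F), VALIDATE:P2(v=17,ok=F), TRANSFORM:P1(v=0,ok=F), EMIT:-] out:-; in:P3
Tick 4: [PARSE:P4(v=5,ok=F), VALIDATE:P3(v=9,ok=T), TRANSFORM:P2(v=0,ok=F), EMIT:P1(v=0,ok=F)] out:-; in:P4
Tick 5: [PARSE:P5(v=6,ok=F), VALIDATE:P4(v=5,ok=F), TRANSFORM:P3(v=45,ok=T), EMIT:P2(v=0,ok=F)] out:P1(v=0); in:P5
Emitted by tick 5: ['P1']

Answer: 1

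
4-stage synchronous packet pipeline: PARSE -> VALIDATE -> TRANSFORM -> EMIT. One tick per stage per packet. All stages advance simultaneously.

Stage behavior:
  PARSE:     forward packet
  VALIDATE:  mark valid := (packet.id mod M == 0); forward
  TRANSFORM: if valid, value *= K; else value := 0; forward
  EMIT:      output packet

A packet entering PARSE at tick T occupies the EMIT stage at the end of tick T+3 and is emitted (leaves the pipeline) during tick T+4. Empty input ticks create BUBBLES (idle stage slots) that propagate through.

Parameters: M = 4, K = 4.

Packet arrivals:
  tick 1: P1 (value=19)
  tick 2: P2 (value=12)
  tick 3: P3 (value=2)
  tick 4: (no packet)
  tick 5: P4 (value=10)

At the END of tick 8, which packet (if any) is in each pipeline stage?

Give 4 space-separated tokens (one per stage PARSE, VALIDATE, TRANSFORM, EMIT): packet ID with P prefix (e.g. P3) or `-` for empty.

Answer: - - - P4

Derivation:
Tick 1: [PARSE:P1(v=19,ok=F), VALIDATE:-, TRANSFORM:-, EMIT:-] out:-; in:P1
Tick 2: [PARSE:P2(v=12,ok=F), VALIDATE:P1(v=19,ok=F), TRANSFORM:-, EMIT:-] out:-; in:P2
Tick 3: [PARSE:P3(v=2,ok=F), VALIDATE:P2(v=12,ok=F), TRANSFORM:P1(v=0,ok=F), EMIT:-] out:-; in:P3
Tick 4: [PARSE:-, VALIDATE:P3(v=2,ok=F), TRANSFORM:P2(v=0,ok=F), EMIT:P1(v=0,ok=F)] out:-; in:-
Tick 5: [PARSE:P4(v=10,ok=F), VALIDATE:-, TRANSFORM:P3(v=0,ok=F), EMIT:P2(v=0,ok=F)] out:P1(v=0); in:P4
Tick 6: [PARSE:-, VALIDATE:P4(v=10,ok=T), TRANSFORM:-, EMIT:P3(v=0,ok=F)] out:P2(v=0); in:-
Tick 7: [PARSE:-, VALIDATE:-, TRANSFORM:P4(v=40,ok=T), EMIT:-] out:P3(v=0); in:-
Tick 8: [PARSE:-, VALIDATE:-, TRANSFORM:-, EMIT:P4(v=40,ok=T)] out:-; in:-
At end of tick 8: ['-', '-', '-', 'P4']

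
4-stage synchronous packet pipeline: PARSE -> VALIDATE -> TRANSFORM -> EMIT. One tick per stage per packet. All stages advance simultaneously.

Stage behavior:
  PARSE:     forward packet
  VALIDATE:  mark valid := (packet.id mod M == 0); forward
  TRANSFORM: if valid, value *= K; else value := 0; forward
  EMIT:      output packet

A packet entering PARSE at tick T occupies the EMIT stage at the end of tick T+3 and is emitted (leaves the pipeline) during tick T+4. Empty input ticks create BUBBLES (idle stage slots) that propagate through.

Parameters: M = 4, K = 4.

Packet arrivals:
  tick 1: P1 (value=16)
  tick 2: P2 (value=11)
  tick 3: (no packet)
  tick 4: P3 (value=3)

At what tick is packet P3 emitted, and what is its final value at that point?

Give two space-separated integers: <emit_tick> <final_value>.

Tick 1: [PARSE:P1(v=16,ok=F), VALIDATE:-, TRANSFORM:-, EMIT:-] out:-; in:P1
Tick 2: [PARSE:P2(v=11,ok=F), VALIDATE:P1(v=16,ok=F), TRANSFORM:-, EMIT:-] out:-; in:P2
Tick 3: [PARSE:-, VALIDATE:P2(v=11,ok=F), TRANSFORM:P1(v=0,ok=F), EMIT:-] out:-; in:-
Tick 4: [PARSE:P3(v=3,ok=F), VALIDATE:-, TRANSFORM:P2(v=0,ok=F), EMIT:P1(v=0,ok=F)] out:-; in:P3
Tick 5: [PARSE:-, VALIDATE:P3(v=3,ok=F), TRANSFORM:-, EMIT:P2(v=0,ok=F)] out:P1(v=0); in:-
Tick 6: [PARSE:-, VALIDATE:-, TRANSFORM:P3(v=0,ok=F), EMIT:-] out:P2(v=0); in:-
Tick 7: [PARSE:-, VALIDATE:-, TRANSFORM:-, EMIT:P3(v=0,ok=F)] out:-; in:-
Tick 8: [PARSE:-, VALIDATE:-, TRANSFORM:-, EMIT:-] out:P3(v=0); in:-
P3: arrives tick 4, valid=False (id=3, id%4=3), emit tick 8, final value 0

Answer: 8 0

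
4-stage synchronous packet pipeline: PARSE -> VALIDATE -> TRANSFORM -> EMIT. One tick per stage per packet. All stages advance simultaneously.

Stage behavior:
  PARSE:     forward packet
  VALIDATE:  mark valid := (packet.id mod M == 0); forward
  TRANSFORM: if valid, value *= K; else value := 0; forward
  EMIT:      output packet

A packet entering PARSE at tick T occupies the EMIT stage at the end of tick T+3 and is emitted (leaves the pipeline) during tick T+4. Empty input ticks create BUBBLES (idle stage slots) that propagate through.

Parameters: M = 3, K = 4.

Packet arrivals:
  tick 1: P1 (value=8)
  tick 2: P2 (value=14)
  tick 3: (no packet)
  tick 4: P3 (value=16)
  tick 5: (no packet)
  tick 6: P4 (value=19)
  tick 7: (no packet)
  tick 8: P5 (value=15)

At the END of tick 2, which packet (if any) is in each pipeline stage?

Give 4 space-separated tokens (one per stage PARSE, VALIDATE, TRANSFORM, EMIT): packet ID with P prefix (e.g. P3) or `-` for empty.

Tick 1: [PARSE:P1(v=8,ok=F), VALIDATE:-, TRANSFORM:-, EMIT:-] out:-; in:P1
Tick 2: [PARSE:P2(v=14,ok=F), VALIDATE:P1(v=8,ok=F), TRANSFORM:-, EMIT:-] out:-; in:P2
At end of tick 2: ['P2', 'P1', '-', '-']

Answer: P2 P1 - -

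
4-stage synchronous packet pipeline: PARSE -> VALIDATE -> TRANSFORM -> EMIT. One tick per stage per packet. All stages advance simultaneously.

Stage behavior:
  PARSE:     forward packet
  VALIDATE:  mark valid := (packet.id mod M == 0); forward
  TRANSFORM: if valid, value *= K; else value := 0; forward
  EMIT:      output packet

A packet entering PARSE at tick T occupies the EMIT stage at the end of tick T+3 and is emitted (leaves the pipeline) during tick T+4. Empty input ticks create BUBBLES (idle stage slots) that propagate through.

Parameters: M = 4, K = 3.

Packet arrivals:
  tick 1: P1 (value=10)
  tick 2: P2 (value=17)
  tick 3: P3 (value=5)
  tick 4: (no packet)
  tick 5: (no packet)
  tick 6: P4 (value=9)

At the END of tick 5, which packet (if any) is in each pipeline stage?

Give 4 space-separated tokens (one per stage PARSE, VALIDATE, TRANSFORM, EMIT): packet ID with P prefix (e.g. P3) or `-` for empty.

Answer: - - P3 P2

Derivation:
Tick 1: [PARSE:P1(v=10,ok=F), VALIDATE:-, TRANSFORM:-, EMIT:-] out:-; in:P1
Tick 2: [PARSE:P2(v=17,ok=F), VALIDATE:P1(v=10,ok=F), TRANSFORM:-, EMIT:-] out:-; in:P2
Tick 3: [PARSE:P3(v=5,ok=F), VALIDATE:P2(v=17,ok=F), TRANSFORM:P1(v=0,ok=F), EMIT:-] out:-; in:P3
Tick 4: [PARSE:-, VALIDATE:P3(v=5,ok=F), TRANSFORM:P2(v=0,ok=F), EMIT:P1(v=0,ok=F)] out:-; in:-
Tick 5: [PARSE:-, VALIDATE:-, TRANSFORM:P3(v=0,ok=F), EMIT:P2(v=0,ok=F)] out:P1(v=0); in:-
At end of tick 5: ['-', '-', 'P3', 'P2']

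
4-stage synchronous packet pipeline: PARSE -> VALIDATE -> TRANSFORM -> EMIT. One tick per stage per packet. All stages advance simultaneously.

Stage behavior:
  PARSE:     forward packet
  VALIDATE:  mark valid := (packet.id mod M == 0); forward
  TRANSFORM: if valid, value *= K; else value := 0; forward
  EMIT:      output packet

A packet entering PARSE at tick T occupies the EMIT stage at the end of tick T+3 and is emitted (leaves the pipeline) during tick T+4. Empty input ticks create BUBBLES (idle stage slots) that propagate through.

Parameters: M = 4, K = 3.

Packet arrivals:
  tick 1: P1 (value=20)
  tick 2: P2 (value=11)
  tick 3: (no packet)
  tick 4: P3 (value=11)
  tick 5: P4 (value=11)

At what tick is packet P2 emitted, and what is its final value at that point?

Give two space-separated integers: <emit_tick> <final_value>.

Answer: 6 0

Derivation:
Tick 1: [PARSE:P1(v=20,ok=F), VALIDATE:-, TRANSFORM:-, EMIT:-] out:-; in:P1
Tick 2: [PARSE:P2(v=11,ok=F), VALIDATE:P1(v=20,ok=F), TRANSFORM:-, EMIT:-] out:-; in:P2
Tick 3: [PARSE:-, VALIDATE:P2(v=11,ok=F), TRANSFORM:P1(v=0,ok=F), EMIT:-] out:-; in:-
Tick 4: [PARSE:P3(v=11,ok=F), VALIDATE:-, TRANSFORM:P2(v=0,ok=F), EMIT:P1(v=0,ok=F)] out:-; in:P3
Tick 5: [PARSE:P4(v=11,ok=F), VALIDATE:P3(v=11,ok=F), TRANSFORM:-, EMIT:P2(v=0,ok=F)] out:P1(v=0); in:P4
Tick 6: [PARSE:-, VALIDATE:P4(v=11,ok=T), TRANSFORM:P3(v=0,ok=F), EMIT:-] out:P2(v=0); in:-
Tick 7: [PARSE:-, VALIDATE:-, TRANSFORM:P4(v=33,ok=T), EMIT:P3(v=0,ok=F)] out:-; in:-
Tick 8: [PARSE:-, VALIDATE:-, TRANSFORM:-, EMIT:P4(v=33,ok=T)] out:P3(v=0); in:-
Tick 9: [PARSE:-, VALIDATE:-, TRANSFORM:-, EMIT:-] out:P4(v=33); in:-
P2: arrives tick 2, valid=False (id=2, id%4=2), emit tick 6, final value 0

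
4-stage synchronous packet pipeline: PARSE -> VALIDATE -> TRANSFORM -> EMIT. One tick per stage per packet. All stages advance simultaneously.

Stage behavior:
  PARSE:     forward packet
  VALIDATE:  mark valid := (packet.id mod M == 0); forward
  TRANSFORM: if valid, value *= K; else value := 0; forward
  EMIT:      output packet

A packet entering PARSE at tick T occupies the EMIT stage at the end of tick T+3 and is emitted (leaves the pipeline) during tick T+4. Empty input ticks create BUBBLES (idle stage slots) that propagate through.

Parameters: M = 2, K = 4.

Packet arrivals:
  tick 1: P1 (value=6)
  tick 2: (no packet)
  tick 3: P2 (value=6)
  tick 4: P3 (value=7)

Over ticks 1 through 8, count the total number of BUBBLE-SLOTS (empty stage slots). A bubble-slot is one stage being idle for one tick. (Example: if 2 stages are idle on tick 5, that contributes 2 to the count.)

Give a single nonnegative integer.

Answer: 20

Derivation:
Tick 1: [PARSE:P1(v=6,ok=F), VALIDATE:-, TRANSFORM:-, EMIT:-] out:-; bubbles=3
Tick 2: [PARSE:-, VALIDATE:P1(v=6,ok=F), TRANSFORM:-, EMIT:-] out:-; bubbles=3
Tick 3: [PARSE:P2(v=6,ok=F), VALIDATE:-, TRANSFORM:P1(v=0,ok=F), EMIT:-] out:-; bubbles=2
Tick 4: [PARSE:P3(v=7,ok=F), VALIDATE:P2(v=6,ok=T), TRANSFORM:-, EMIT:P1(v=0,ok=F)] out:-; bubbles=1
Tick 5: [PARSE:-, VALIDATE:P3(v=7,ok=F), TRANSFORM:P2(v=24,ok=T), EMIT:-] out:P1(v=0); bubbles=2
Tick 6: [PARSE:-, VALIDATE:-, TRANSFORM:P3(v=0,ok=F), EMIT:P2(v=24,ok=T)] out:-; bubbles=2
Tick 7: [PARSE:-, VALIDATE:-, TRANSFORM:-, EMIT:P3(v=0,ok=F)] out:P2(v=24); bubbles=3
Tick 8: [PARSE:-, VALIDATE:-, TRANSFORM:-, EMIT:-] out:P3(v=0); bubbles=4
Total bubble-slots: 20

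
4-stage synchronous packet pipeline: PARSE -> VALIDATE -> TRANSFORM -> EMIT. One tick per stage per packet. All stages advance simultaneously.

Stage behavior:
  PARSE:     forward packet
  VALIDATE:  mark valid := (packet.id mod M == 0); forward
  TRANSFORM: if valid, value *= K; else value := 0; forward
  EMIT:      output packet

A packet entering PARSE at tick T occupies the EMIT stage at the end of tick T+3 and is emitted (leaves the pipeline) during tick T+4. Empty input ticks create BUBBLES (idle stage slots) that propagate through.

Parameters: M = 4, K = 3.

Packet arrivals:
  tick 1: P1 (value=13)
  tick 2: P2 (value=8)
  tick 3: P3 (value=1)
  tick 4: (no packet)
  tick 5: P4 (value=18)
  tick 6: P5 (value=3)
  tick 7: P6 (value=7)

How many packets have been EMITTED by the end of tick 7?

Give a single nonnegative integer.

Answer: 3

Derivation:
Tick 1: [PARSE:P1(v=13,ok=F), VALIDATE:-, TRANSFORM:-, EMIT:-] out:-; in:P1
Tick 2: [PARSE:P2(v=8,ok=F), VALIDATE:P1(v=13,ok=F), TRANSFORM:-, EMIT:-] out:-; in:P2
Tick 3: [PARSE:P3(v=1,ok=F), VALIDATE:P2(v=8,ok=F), TRANSFORM:P1(v=0,ok=F), EMIT:-] out:-; in:P3
Tick 4: [PARSE:-, VALIDATE:P3(v=1,ok=F), TRANSFORM:P2(v=0,ok=F), EMIT:P1(v=0,ok=F)] out:-; in:-
Tick 5: [PARSE:P4(v=18,ok=F), VALIDATE:-, TRANSFORM:P3(v=0,ok=F), EMIT:P2(v=0,ok=F)] out:P1(v=0); in:P4
Tick 6: [PARSE:P5(v=3,ok=F), VALIDATE:P4(v=18,ok=T), TRANSFORM:-, EMIT:P3(v=0,ok=F)] out:P2(v=0); in:P5
Tick 7: [PARSE:P6(v=7,ok=F), VALIDATE:P5(v=3,ok=F), TRANSFORM:P4(v=54,ok=T), EMIT:-] out:P3(v=0); in:P6
Emitted by tick 7: ['P1', 'P2', 'P3']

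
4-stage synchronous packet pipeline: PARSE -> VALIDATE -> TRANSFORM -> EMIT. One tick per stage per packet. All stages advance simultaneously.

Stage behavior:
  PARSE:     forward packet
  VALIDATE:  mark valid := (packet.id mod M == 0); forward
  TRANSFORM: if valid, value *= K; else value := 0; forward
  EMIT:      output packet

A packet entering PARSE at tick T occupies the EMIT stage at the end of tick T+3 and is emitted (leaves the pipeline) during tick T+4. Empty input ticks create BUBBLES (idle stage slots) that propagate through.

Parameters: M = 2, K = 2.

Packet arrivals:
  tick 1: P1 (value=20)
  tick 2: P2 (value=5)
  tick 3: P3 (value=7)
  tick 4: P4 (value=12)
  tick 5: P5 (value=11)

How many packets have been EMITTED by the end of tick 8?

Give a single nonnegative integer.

Tick 1: [PARSE:P1(v=20,ok=F), VALIDATE:-, TRANSFORM:-, EMIT:-] out:-; in:P1
Tick 2: [PARSE:P2(v=5,ok=F), VALIDATE:P1(v=20,ok=F), TRANSFORM:-, EMIT:-] out:-; in:P2
Tick 3: [PARSE:P3(v=7,ok=F), VALIDATE:P2(v=5,ok=T), TRANSFORM:P1(v=0,ok=F), EMIT:-] out:-; in:P3
Tick 4: [PARSE:P4(v=12,ok=F), VALIDATE:P3(v=7,ok=F), TRANSFORM:P2(v=10,ok=T), EMIT:P1(v=0,ok=F)] out:-; in:P4
Tick 5: [PARSE:P5(v=11,ok=F), VALIDATE:P4(v=12,ok=T), TRANSFORM:P3(v=0,ok=F), EMIT:P2(v=10,ok=T)] out:P1(v=0); in:P5
Tick 6: [PARSE:-, VALIDATE:P5(v=11,ok=F), TRANSFORM:P4(v=24,ok=T), EMIT:P3(v=0,ok=F)] out:P2(v=10); in:-
Tick 7: [PARSE:-, VALIDATE:-, TRANSFORM:P5(v=0,ok=F), EMIT:P4(v=24,ok=T)] out:P3(v=0); in:-
Tick 8: [PARSE:-, VALIDATE:-, TRANSFORM:-, EMIT:P5(v=0,ok=F)] out:P4(v=24); in:-
Emitted by tick 8: ['P1', 'P2', 'P3', 'P4']

Answer: 4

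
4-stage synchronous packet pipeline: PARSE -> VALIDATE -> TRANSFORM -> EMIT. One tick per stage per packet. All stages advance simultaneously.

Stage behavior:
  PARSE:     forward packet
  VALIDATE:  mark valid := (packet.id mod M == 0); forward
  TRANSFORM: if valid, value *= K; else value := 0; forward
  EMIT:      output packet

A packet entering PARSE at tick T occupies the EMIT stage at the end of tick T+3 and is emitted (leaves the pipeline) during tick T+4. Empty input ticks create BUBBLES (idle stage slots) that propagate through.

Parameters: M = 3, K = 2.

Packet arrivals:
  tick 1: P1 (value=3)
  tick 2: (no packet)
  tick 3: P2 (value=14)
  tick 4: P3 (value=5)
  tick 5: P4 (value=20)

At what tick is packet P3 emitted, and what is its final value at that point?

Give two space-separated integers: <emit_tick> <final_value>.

Tick 1: [PARSE:P1(v=3,ok=F), VALIDATE:-, TRANSFORM:-, EMIT:-] out:-; in:P1
Tick 2: [PARSE:-, VALIDATE:P1(v=3,ok=F), TRANSFORM:-, EMIT:-] out:-; in:-
Tick 3: [PARSE:P2(v=14,ok=F), VALIDATE:-, TRANSFORM:P1(v=0,ok=F), EMIT:-] out:-; in:P2
Tick 4: [PARSE:P3(v=5,ok=F), VALIDATE:P2(v=14,ok=F), TRANSFORM:-, EMIT:P1(v=0,ok=F)] out:-; in:P3
Tick 5: [PARSE:P4(v=20,ok=F), VALIDATE:P3(v=5,ok=T), TRANSFORM:P2(v=0,ok=F), EMIT:-] out:P1(v=0); in:P4
Tick 6: [PARSE:-, VALIDATE:P4(v=20,ok=F), TRANSFORM:P3(v=10,ok=T), EMIT:P2(v=0,ok=F)] out:-; in:-
Tick 7: [PARSE:-, VALIDATE:-, TRANSFORM:P4(v=0,ok=F), EMIT:P3(v=10,ok=T)] out:P2(v=0); in:-
Tick 8: [PARSE:-, VALIDATE:-, TRANSFORM:-, EMIT:P4(v=0,ok=F)] out:P3(v=10); in:-
Tick 9: [PARSE:-, VALIDATE:-, TRANSFORM:-, EMIT:-] out:P4(v=0); in:-
P3: arrives tick 4, valid=True (id=3, id%3=0), emit tick 8, final value 10

Answer: 8 10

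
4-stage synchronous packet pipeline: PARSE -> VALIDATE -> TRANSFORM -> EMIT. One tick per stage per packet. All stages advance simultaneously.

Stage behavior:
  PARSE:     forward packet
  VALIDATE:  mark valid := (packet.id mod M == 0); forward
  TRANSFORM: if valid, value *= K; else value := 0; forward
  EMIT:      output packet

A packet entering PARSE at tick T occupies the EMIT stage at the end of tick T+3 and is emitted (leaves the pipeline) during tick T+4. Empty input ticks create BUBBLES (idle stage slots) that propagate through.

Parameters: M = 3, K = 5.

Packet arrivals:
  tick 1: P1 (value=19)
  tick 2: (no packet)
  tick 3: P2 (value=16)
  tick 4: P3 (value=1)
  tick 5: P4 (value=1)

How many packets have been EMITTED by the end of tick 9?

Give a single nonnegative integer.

Answer: 4

Derivation:
Tick 1: [PARSE:P1(v=19,ok=F), VALIDATE:-, TRANSFORM:-, EMIT:-] out:-; in:P1
Tick 2: [PARSE:-, VALIDATE:P1(v=19,ok=F), TRANSFORM:-, EMIT:-] out:-; in:-
Tick 3: [PARSE:P2(v=16,ok=F), VALIDATE:-, TRANSFORM:P1(v=0,ok=F), EMIT:-] out:-; in:P2
Tick 4: [PARSE:P3(v=1,ok=F), VALIDATE:P2(v=16,ok=F), TRANSFORM:-, EMIT:P1(v=0,ok=F)] out:-; in:P3
Tick 5: [PARSE:P4(v=1,ok=F), VALIDATE:P3(v=1,ok=T), TRANSFORM:P2(v=0,ok=F), EMIT:-] out:P1(v=0); in:P4
Tick 6: [PARSE:-, VALIDATE:P4(v=1,ok=F), TRANSFORM:P3(v=5,ok=T), EMIT:P2(v=0,ok=F)] out:-; in:-
Tick 7: [PARSE:-, VALIDATE:-, TRANSFORM:P4(v=0,ok=F), EMIT:P3(v=5,ok=T)] out:P2(v=0); in:-
Tick 8: [PARSE:-, VALIDATE:-, TRANSFORM:-, EMIT:P4(v=0,ok=F)] out:P3(v=5); in:-
Tick 9: [PARSE:-, VALIDATE:-, TRANSFORM:-, EMIT:-] out:P4(v=0); in:-
Emitted by tick 9: ['P1', 'P2', 'P3', 'P4']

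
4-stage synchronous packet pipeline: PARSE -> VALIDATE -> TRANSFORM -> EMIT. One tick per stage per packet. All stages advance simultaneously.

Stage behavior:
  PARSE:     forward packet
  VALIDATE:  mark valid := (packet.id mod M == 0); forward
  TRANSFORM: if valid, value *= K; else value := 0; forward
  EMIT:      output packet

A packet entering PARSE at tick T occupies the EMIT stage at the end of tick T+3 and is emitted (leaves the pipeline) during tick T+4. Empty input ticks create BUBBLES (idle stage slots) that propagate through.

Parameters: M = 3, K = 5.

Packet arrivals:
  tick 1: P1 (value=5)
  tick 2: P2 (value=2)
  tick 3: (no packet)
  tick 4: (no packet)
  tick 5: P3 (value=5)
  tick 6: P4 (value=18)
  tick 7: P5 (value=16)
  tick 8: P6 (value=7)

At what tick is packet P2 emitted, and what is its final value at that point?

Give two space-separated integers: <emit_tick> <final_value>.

Tick 1: [PARSE:P1(v=5,ok=F), VALIDATE:-, TRANSFORM:-, EMIT:-] out:-; in:P1
Tick 2: [PARSE:P2(v=2,ok=F), VALIDATE:P1(v=5,ok=F), TRANSFORM:-, EMIT:-] out:-; in:P2
Tick 3: [PARSE:-, VALIDATE:P2(v=2,ok=F), TRANSFORM:P1(v=0,ok=F), EMIT:-] out:-; in:-
Tick 4: [PARSE:-, VALIDATE:-, TRANSFORM:P2(v=0,ok=F), EMIT:P1(v=0,ok=F)] out:-; in:-
Tick 5: [PARSE:P3(v=5,ok=F), VALIDATE:-, TRANSFORM:-, EMIT:P2(v=0,ok=F)] out:P1(v=0); in:P3
Tick 6: [PARSE:P4(v=18,ok=F), VALIDATE:P3(v=5,ok=T), TRANSFORM:-, EMIT:-] out:P2(v=0); in:P4
Tick 7: [PARSE:P5(v=16,ok=F), VALIDATE:P4(v=18,ok=F), TRANSFORM:P3(v=25,ok=T), EMIT:-] out:-; in:P5
Tick 8: [PARSE:P6(v=7,ok=F), VALIDATE:P5(v=16,ok=F), TRANSFORM:P4(v=0,ok=F), EMIT:P3(v=25,ok=T)] out:-; in:P6
Tick 9: [PARSE:-, VALIDATE:P6(v=7,ok=T), TRANSFORM:P5(v=0,ok=F), EMIT:P4(v=0,ok=F)] out:P3(v=25); in:-
Tick 10: [PARSE:-, VALIDATE:-, TRANSFORM:P6(v=35,ok=T), EMIT:P5(v=0,ok=F)] out:P4(v=0); in:-
Tick 11: [PARSE:-, VALIDATE:-, TRANSFORM:-, EMIT:P6(v=35,ok=T)] out:P5(v=0); in:-
Tick 12: [PARSE:-, VALIDATE:-, TRANSFORM:-, EMIT:-] out:P6(v=35); in:-
P2: arrives tick 2, valid=False (id=2, id%3=2), emit tick 6, final value 0

Answer: 6 0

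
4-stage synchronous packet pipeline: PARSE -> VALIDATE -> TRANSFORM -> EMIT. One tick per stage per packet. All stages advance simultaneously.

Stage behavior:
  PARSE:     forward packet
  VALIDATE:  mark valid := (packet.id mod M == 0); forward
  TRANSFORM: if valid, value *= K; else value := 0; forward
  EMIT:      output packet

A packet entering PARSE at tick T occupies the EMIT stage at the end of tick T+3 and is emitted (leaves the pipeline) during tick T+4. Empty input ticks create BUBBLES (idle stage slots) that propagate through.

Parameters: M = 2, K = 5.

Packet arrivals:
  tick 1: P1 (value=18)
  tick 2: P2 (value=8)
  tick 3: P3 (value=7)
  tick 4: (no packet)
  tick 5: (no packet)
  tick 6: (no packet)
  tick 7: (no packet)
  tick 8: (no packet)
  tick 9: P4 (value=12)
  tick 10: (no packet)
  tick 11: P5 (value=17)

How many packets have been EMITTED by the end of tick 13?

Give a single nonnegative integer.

Tick 1: [PARSE:P1(v=18,ok=F), VALIDATE:-, TRANSFORM:-, EMIT:-] out:-; in:P1
Tick 2: [PARSE:P2(v=8,ok=F), VALIDATE:P1(v=18,ok=F), TRANSFORM:-, EMIT:-] out:-; in:P2
Tick 3: [PARSE:P3(v=7,ok=F), VALIDATE:P2(v=8,ok=T), TRANSFORM:P1(v=0,ok=F), EMIT:-] out:-; in:P3
Tick 4: [PARSE:-, VALIDATE:P3(v=7,ok=F), TRANSFORM:P2(v=40,ok=T), EMIT:P1(v=0,ok=F)] out:-; in:-
Tick 5: [PARSE:-, VALIDATE:-, TRANSFORM:P3(v=0,ok=F), EMIT:P2(v=40,ok=T)] out:P1(v=0); in:-
Tick 6: [PARSE:-, VALIDATE:-, TRANSFORM:-, EMIT:P3(v=0,ok=F)] out:P2(v=40); in:-
Tick 7: [PARSE:-, VALIDATE:-, TRANSFORM:-, EMIT:-] out:P3(v=0); in:-
Tick 8: [PARSE:-, VALIDATE:-, TRANSFORM:-, EMIT:-] out:-; in:-
Tick 9: [PARSE:P4(v=12,ok=F), VALIDATE:-, TRANSFORM:-, EMIT:-] out:-; in:P4
Tick 10: [PARSE:-, VALIDATE:P4(v=12,ok=T), TRANSFORM:-, EMIT:-] out:-; in:-
Tick 11: [PARSE:P5(v=17,ok=F), VALIDATE:-, TRANSFORM:P4(v=60,ok=T), EMIT:-] out:-; in:P5
Tick 12: [PARSE:-, VALIDATE:P5(v=17,ok=F), TRANSFORM:-, EMIT:P4(v=60,ok=T)] out:-; in:-
Tick 13: [PARSE:-, VALIDATE:-, TRANSFORM:P5(v=0,ok=F), EMIT:-] out:P4(v=60); in:-
Emitted by tick 13: ['P1', 'P2', 'P3', 'P4']

Answer: 4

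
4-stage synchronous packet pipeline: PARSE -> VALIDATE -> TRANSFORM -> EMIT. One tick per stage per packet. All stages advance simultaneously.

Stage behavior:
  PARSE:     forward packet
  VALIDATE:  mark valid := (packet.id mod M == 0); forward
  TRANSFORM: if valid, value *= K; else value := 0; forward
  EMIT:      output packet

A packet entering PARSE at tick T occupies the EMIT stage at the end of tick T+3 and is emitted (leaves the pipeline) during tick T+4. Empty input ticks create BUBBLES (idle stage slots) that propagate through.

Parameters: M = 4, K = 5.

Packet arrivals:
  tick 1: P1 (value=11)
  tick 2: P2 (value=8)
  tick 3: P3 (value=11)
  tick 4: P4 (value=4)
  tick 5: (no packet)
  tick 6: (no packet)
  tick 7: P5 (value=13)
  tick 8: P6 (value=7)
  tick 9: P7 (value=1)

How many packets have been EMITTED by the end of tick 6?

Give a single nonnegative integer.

Tick 1: [PARSE:P1(v=11,ok=F), VALIDATE:-, TRANSFORM:-, EMIT:-] out:-; in:P1
Tick 2: [PARSE:P2(v=8,ok=F), VALIDATE:P1(v=11,ok=F), TRANSFORM:-, EMIT:-] out:-; in:P2
Tick 3: [PARSE:P3(v=11,ok=F), VALIDATE:P2(v=8,ok=F), TRANSFORM:P1(v=0,ok=F), EMIT:-] out:-; in:P3
Tick 4: [PARSE:P4(v=4,ok=F), VALIDATE:P3(v=11,ok=F), TRANSFORM:P2(v=0,ok=F), EMIT:P1(v=0,ok=F)] out:-; in:P4
Tick 5: [PARSE:-, VALIDATE:P4(v=4,ok=T), TRANSFORM:P3(v=0,ok=F), EMIT:P2(v=0,ok=F)] out:P1(v=0); in:-
Tick 6: [PARSE:-, VALIDATE:-, TRANSFORM:P4(v=20,ok=T), EMIT:P3(v=0,ok=F)] out:P2(v=0); in:-
Emitted by tick 6: ['P1', 'P2']

Answer: 2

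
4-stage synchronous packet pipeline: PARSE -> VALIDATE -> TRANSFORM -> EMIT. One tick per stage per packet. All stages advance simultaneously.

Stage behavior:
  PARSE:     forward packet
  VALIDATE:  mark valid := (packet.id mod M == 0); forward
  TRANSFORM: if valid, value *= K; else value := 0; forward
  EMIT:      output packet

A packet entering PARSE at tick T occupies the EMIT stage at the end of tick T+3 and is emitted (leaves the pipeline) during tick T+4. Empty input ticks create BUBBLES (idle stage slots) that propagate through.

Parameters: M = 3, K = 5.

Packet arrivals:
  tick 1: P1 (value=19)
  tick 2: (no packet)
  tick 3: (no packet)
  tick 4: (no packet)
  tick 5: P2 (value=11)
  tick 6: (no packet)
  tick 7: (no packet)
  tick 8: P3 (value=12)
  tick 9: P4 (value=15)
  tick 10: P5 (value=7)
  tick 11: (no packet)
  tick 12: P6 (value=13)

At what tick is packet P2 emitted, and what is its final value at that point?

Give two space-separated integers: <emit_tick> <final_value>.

Answer: 9 0

Derivation:
Tick 1: [PARSE:P1(v=19,ok=F), VALIDATE:-, TRANSFORM:-, EMIT:-] out:-; in:P1
Tick 2: [PARSE:-, VALIDATE:P1(v=19,ok=F), TRANSFORM:-, EMIT:-] out:-; in:-
Tick 3: [PARSE:-, VALIDATE:-, TRANSFORM:P1(v=0,ok=F), EMIT:-] out:-; in:-
Tick 4: [PARSE:-, VALIDATE:-, TRANSFORM:-, EMIT:P1(v=0,ok=F)] out:-; in:-
Tick 5: [PARSE:P2(v=11,ok=F), VALIDATE:-, TRANSFORM:-, EMIT:-] out:P1(v=0); in:P2
Tick 6: [PARSE:-, VALIDATE:P2(v=11,ok=F), TRANSFORM:-, EMIT:-] out:-; in:-
Tick 7: [PARSE:-, VALIDATE:-, TRANSFORM:P2(v=0,ok=F), EMIT:-] out:-; in:-
Tick 8: [PARSE:P3(v=12,ok=F), VALIDATE:-, TRANSFORM:-, EMIT:P2(v=0,ok=F)] out:-; in:P3
Tick 9: [PARSE:P4(v=15,ok=F), VALIDATE:P3(v=12,ok=T), TRANSFORM:-, EMIT:-] out:P2(v=0); in:P4
Tick 10: [PARSE:P5(v=7,ok=F), VALIDATE:P4(v=15,ok=F), TRANSFORM:P3(v=60,ok=T), EMIT:-] out:-; in:P5
Tick 11: [PARSE:-, VALIDATE:P5(v=7,ok=F), TRANSFORM:P4(v=0,ok=F), EMIT:P3(v=60,ok=T)] out:-; in:-
Tick 12: [PARSE:P6(v=13,ok=F), VALIDATE:-, TRANSFORM:P5(v=0,ok=F), EMIT:P4(v=0,ok=F)] out:P3(v=60); in:P6
Tick 13: [PARSE:-, VALIDATE:P6(v=13,ok=T), TRANSFORM:-, EMIT:P5(v=0,ok=F)] out:P4(v=0); in:-
Tick 14: [PARSE:-, VALIDATE:-, TRANSFORM:P6(v=65,ok=T), EMIT:-] out:P5(v=0); in:-
Tick 15: [PARSE:-, VALIDATE:-, TRANSFORM:-, EMIT:P6(v=65,ok=T)] out:-; in:-
Tick 16: [PARSE:-, VALIDATE:-, TRANSFORM:-, EMIT:-] out:P6(v=65); in:-
P2: arrives tick 5, valid=False (id=2, id%3=2), emit tick 9, final value 0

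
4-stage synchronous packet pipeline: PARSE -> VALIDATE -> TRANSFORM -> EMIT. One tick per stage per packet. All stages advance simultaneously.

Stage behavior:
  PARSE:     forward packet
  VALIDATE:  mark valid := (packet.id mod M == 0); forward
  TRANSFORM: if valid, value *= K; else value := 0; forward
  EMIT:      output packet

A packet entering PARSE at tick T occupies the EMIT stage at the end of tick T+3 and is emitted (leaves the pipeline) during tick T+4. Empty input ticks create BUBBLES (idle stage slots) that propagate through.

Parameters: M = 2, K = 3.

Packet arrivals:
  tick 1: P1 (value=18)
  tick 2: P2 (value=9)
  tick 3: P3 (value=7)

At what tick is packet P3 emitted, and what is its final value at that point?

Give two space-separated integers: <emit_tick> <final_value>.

Answer: 7 0

Derivation:
Tick 1: [PARSE:P1(v=18,ok=F), VALIDATE:-, TRANSFORM:-, EMIT:-] out:-; in:P1
Tick 2: [PARSE:P2(v=9,ok=F), VALIDATE:P1(v=18,ok=F), TRANSFORM:-, EMIT:-] out:-; in:P2
Tick 3: [PARSE:P3(v=7,ok=F), VALIDATE:P2(v=9,ok=T), TRANSFORM:P1(v=0,ok=F), EMIT:-] out:-; in:P3
Tick 4: [PARSE:-, VALIDATE:P3(v=7,ok=F), TRANSFORM:P2(v=27,ok=T), EMIT:P1(v=0,ok=F)] out:-; in:-
Tick 5: [PARSE:-, VALIDATE:-, TRANSFORM:P3(v=0,ok=F), EMIT:P2(v=27,ok=T)] out:P1(v=0); in:-
Tick 6: [PARSE:-, VALIDATE:-, TRANSFORM:-, EMIT:P3(v=0,ok=F)] out:P2(v=27); in:-
Tick 7: [PARSE:-, VALIDATE:-, TRANSFORM:-, EMIT:-] out:P3(v=0); in:-
P3: arrives tick 3, valid=False (id=3, id%2=1), emit tick 7, final value 0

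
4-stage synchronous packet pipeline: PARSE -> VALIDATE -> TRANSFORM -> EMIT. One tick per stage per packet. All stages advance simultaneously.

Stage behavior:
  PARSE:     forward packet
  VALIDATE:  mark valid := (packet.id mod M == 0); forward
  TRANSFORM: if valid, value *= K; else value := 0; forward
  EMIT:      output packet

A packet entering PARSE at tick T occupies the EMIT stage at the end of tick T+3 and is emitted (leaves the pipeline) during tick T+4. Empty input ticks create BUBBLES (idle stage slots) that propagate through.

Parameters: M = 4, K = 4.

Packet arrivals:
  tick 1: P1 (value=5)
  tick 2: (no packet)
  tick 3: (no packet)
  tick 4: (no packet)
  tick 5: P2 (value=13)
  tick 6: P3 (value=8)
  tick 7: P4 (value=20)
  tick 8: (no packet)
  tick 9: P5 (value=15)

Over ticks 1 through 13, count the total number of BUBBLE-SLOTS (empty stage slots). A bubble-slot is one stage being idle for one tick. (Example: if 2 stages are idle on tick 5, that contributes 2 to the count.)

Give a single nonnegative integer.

Answer: 32

Derivation:
Tick 1: [PARSE:P1(v=5,ok=F), VALIDATE:-, TRANSFORM:-, EMIT:-] out:-; bubbles=3
Tick 2: [PARSE:-, VALIDATE:P1(v=5,ok=F), TRANSFORM:-, EMIT:-] out:-; bubbles=3
Tick 3: [PARSE:-, VALIDATE:-, TRANSFORM:P1(v=0,ok=F), EMIT:-] out:-; bubbles=3
Tick 4: [PARSE:-, VALIDATE:-, TRANSFORM:-, EMIT:P1(v=0,ok=F)] out:-; bubbles=3
Tick 5: [PARSE:P2(v=13,ok=F), VALIDATE:-, TRANSFORM:-, EMIT:-] out:P1(v=0); bubbles=3
Tick 6: [PARSE:P3(v=8,ok=F), VALIDATE:P2(v=13,ok=F), TRANSFORM:-, EMIT:-] out:-; bubbles=2
Tick 7: [PARSE:P4(v=20,ok=F), VALIDATE:P3(v=8,ok=F), TRANSFORM:P2(v=0,ok=F), EMIT:-] out:-; bubbles=1
Tick 8: [PARSE:-, VALIDATE:P4(v=20,ok=T), TRANSFORM:P3(v=0,ok=F), EMIT:P2(v=0,ok=F)] out:-; bubbles=1
Tick 9: [PARSE:P5(v=15,ok=F), VALIDATE:-, TRANSFORM:P4(v=80,ok=T), EMIT:P3(v=0,ok=F)] out:P2(v=0); bubbles=1
Tick 10: [PARSE:-, VALIDATE:P5(v=15,ok=F), TRANSFORM:-, EMIT:P4(v=80,ok=T)] out:P3(v=0); bubbles=2
Tick 11: [PARSE:-, VALIDATE:-, TRANSFORM:P5(v=0,ok=F), EMIT:-] out:P4(v=80); bubbles=3
Tick 12: [PARSE:-, VALIDATE:-, TRANSFORM:-, EMIT:P5(v=0,ok=F)] out:-; bubbles=3
Tick 13: [PARSE:-, VALIDATE:-, TRANSFORM:-, EMIT:-] out:P5(v=0); bubbles=4
Total bubble-slots: 32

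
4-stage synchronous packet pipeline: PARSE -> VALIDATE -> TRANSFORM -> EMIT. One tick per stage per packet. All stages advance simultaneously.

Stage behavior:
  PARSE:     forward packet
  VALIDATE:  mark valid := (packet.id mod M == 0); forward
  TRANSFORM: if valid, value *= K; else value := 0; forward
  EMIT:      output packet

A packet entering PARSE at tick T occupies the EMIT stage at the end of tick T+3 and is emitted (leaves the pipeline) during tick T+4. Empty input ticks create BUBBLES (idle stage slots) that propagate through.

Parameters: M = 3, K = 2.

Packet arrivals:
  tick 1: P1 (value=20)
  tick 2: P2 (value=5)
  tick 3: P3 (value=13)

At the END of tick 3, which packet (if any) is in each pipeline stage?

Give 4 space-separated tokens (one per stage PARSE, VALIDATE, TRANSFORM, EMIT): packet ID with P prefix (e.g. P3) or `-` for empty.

Answer: P3 P2 P1 -

Derivation:
Tick 1: [PARSE:P1(v=20,ok=F), VALIDATE:-, TRANSFORM:-, EMIT:-] out:-; in:P1
Tick 2: [PARSE:P2(v=5,ok=F), VALIDATE:P1(v=20,ok=F), TRANSFORM:-, EMIT:-] out:-; in:P2
Tick 3: [PARSE:P3(v=13,ok=F), VALIDATE:P2(v=5,ok=F), TRANSFORM:P1(v=0,ok=F), EMIT:-] out:-; in:P3
At end of tick 3: ['P3', 'P2', 'P1', '-']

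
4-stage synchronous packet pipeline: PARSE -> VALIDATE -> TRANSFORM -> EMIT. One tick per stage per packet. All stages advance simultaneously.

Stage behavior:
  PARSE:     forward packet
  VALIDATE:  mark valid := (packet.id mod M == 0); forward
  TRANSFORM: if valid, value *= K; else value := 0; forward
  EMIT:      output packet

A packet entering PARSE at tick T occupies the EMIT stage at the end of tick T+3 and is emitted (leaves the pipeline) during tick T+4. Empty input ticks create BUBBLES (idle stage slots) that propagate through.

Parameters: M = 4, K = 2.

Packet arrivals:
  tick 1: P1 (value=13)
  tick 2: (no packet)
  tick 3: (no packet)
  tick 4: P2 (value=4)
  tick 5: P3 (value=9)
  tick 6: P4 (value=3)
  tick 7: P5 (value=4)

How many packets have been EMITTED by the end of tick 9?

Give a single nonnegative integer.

Tick 1: [PARSE:P1(v=13,ok=F), VALIDATE:-, TRANSFORM:-, EMIT:-] out:-; in:P1
Tick 2: [PARSE:-, VALIDATE:P1(v=13,ok=F), TRANSFORM:-, EMIT:-] out:-; in:-
Tick 3: [PARSE:-, VALIDATE:-, TRANSFORM:P1(v=0,ok=F), EMIT:-] out:-; in:-
Tick 4: [PARSE:P2(v=4,ok=F), VALIDATE:-, TRANSFORM:-, EMIT:P1(v=0,ok=F)] out:-; in:P2
Tick 5: [PARSE:P3(v=9,ok=F), VALIDATE:P2(v=4,ok=F), TRANSFORM:-, EMIT:-] out:P1(v=0); in:P3
Tick 6: [PARSE:P4(v=3,ok=F), VALIDATE:P3(v=9,ok=F), TRANSFORM:P2(v=0,ok=F), EMIT:-] out:-; in:P4
Tick 7: [PARSE:P5(v=4,ok=F), VALIDATE:P4(v=3,ok=T), TRANSFORM:P3(v=0,ok=F), EMIT:P2(v=0,ok=F)] out:-; in:P5
Tick 8: [PARSE:-, VALIDATE:P5(v=4,ok=F), TRANSFORM:P4(v=6,ok=T), EMIT:P3(v=0,ok=F)] out:P2(v=0); in:-
Tick 9: [PARSE:-, VALIDATE:-, TRANSFORM:P5(v=0,ok=F), EMIT:P4(v=6,ok=T)] out:P3(v=0); in:-
Emitted by tick 9: ['P1', 'P2', 'P3']

Answer: 3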